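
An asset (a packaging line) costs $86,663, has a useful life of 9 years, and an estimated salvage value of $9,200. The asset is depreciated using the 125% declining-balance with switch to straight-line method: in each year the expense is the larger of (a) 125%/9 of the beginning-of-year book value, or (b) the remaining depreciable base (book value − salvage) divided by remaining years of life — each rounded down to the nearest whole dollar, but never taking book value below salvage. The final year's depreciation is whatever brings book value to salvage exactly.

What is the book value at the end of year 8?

$16,890

Depreciable base = $86,663 − $9,200 = $77,463.
Year 1: DB = ⌊$86,663 × 125%/9⌋ = $12,036; SL = ⌊$77,463/9⌋ = $8,607 → take DB $12,036. Book value $74,627.
Year 2: DB = ⌊$74,627 × 125%/9⌋ = $10,364; SL = ⌊$65,427/8⌋ = $8,178 → take DB $10,364. Book value $64,263.
Year 3: DB = ⌊$64,263 × 125%/9⌋ = $8,925; SL = ⌊$55,063/7⌋ = $7,866 → take DB $8,925. Book value $55,338.
Year 4: DB = ⌊$55,338 × 125%/9⌋ = $7,685; SL = ⌊$46,138/6⌋ = $7,689 → take SL $7,689. Book value $47,649.
Year 5: DB = ⌊$47,649 × 125%/9⌋ = $6,617; SL = ⌊$38,449/5⌋ = $7,689 → take SL $7,689. Book value $39,960.
Year 6: DB = ⌊$39,960 × 125%/9⌋ = $5,550; SL = ⌊$30,760/4⌋ = $7,690 → take SL $7,690. Book value $32,270.
Year 7: DB = ⌊$32,270 × 125%/9⌋ = $4,481; SL = ⌊$23,070/3⌋ = $7,690 → take SL $7,690. Book value $24,580.
Year 8: DB = ⌊$24,580 × 125%/9⌋ = $3,413; SL = ⌊$15,380/2⌋ = $7,690 → take SL $7,690. Book value $16,890.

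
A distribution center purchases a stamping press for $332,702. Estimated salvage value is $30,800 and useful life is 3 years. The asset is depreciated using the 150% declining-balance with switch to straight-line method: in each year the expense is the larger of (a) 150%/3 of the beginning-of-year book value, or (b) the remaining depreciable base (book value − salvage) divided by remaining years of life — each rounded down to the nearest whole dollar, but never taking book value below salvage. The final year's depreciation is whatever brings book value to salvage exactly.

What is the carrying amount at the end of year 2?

Depreciable base = $332,702 − $30,800 = $301,902.
Year 1: DB = ⌊$332,702 × 150%/3⌋ = $166,351; SL = ⌊$301,902/3⌋ = $100,634 → take DB $166,351. Book value $166,351.
Year 2: DB = ⌊$166,351 × 150%/3⌋ = $83,175; SL = ⌊$135,551/2⌋ = $67,775 → take DB $83,175. Book value $83,176.

$83,176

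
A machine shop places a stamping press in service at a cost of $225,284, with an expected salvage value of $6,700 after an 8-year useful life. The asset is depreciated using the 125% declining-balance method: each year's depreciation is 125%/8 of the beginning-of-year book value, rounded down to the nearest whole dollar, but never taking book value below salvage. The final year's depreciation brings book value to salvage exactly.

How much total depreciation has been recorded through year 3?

Depreciable base = $225,284 − $6,700 = $218,584.
Year 1: ⌊$225,284 × 125%/8⌋ = $35,200. Book value $190,084.
Year 2: ⌊$190,084 × 125%/8⌋ = $29,700. Book value $160,384.
Year 3: ⌊$160,384 × 125%/8⌋ = $25,060. Book value $135,324.
Accumulated through year 3 = $225,284 − $135,324 = $89,960.

$89,960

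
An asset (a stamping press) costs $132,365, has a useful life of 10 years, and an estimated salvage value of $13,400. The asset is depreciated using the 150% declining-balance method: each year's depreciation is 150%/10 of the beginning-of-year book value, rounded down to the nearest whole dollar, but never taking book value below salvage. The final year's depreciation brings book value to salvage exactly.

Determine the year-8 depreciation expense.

$6,365

Depreciable base = $132,365 − $13,400 = $118,965.
Year 1: ⌊$132,365 × 150%/10⌋ = $19,854. Book value $112,511.
Year 2: ⌊$112,511 × 150%/10⌋ = $16,876. Book value $95,635.
Year 3: ⌊$95,635 × 150%/10⌋ = $14,345. Book value $81,290.
Year 4: ⌊$81,290 × 150%/10⌋ = $12,193. Book value $69,097.
Year 5: ⌊$69,097 × 150%/10⌋ = $10,364. Book value $58,733.
Year 6: ⌊$58,733 × 150%/10⌋ = $8,809. Book value $49,924.
Year 7: ⌊$49,924 × 150%/10⌋ = $7,488. Book value $42,436.
Year 8: ⌊$42,436 × 150%/10⌋ = $6,365. Book value $36,071.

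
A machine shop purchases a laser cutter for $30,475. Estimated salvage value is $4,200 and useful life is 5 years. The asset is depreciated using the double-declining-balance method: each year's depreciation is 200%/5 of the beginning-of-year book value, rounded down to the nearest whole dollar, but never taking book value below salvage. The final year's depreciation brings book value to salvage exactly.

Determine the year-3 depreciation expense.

Depreciable base = $30,475 − $4,200 = $26,275.
Year 1: ⌊$30,475 × 200%/5⌋ = $12,190. Book value $18,285.
Year 2: ⌊$18,285 × 200%/5⌋ = $7,314. Book value $10,971.
Year 3: ⌊$10,971 × 200%/5⌋ = $4,388. Book value $6,583.

$4,388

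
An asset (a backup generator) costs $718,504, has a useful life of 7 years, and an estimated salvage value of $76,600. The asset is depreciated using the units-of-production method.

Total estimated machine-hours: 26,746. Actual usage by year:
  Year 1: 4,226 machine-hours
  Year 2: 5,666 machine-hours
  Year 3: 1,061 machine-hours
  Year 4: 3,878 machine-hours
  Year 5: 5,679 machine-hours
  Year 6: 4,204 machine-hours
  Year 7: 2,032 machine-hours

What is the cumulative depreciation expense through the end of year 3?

Depreciable base = $718,504 − $76,600 = $641,904.
Rate = $641,904 / 26,746 machine-hours = $24 per machine-hour.
Year 1: 4,226 × $24 = $101,424. Book value $617,080.
Year 2: 5,666 × $24 = $135,984. Book value $481,096.
Year 3: 1,061 × $24 = $25,464. Book value $455,632.
Accumulated through year 3 = $718,504 − $455,632 = $262,872.

$262,872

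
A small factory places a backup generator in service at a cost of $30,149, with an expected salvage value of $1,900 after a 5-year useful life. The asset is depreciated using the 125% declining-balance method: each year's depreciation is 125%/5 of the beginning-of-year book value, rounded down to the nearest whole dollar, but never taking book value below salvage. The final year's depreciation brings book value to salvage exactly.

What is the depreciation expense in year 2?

Depreciable base = $30,149 − $1,900 = $28,249.
Year 1: ⌊$30,149 × 125%/5⌋ = $7,537. Book value $22,612.
Year 2: ⌊$22,612 × 125%/5⌋ = $5,653. Book value $16,959.

$5,653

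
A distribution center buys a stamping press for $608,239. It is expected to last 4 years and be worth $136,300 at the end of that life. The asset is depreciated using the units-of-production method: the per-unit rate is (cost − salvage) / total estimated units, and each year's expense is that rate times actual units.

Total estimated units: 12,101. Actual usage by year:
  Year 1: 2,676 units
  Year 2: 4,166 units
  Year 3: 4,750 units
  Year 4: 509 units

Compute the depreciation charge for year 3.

Depreciable base = $608,239 − $136,300 = $471,939.
Rate = $471,939 / 12,101 units = $39 per unit.
Year 1: 2,676 × $39 = $104,364. Book value $503,875.
Year 2: 4,166 × $39 = $162,474. Book value $341,401.
Year 3: 4,750 × $39 = $185,250. Book value $156,151.

$185,250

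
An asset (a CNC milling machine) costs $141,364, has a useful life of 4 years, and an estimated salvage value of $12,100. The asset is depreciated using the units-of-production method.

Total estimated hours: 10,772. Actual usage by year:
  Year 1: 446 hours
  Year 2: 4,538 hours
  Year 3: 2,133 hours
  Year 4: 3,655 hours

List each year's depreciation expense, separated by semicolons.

$5,352; $54,456; $25,596; $43,860

Depreciable base = $141,364 − $12,100 = $129,264.
Rate = $129,264 / 10,772 hours = $12 per hour.
Year 1: 446 × $12 = $5,352. Book value $136,012.
Year 2: 4,538 × $12 = $54,456. Book value $81,556.
Year 3: 2,133 × $12 = $25,596. Book value $55,960.
Year 4: 3,655 × $12 = $43,860. Book value $12,100.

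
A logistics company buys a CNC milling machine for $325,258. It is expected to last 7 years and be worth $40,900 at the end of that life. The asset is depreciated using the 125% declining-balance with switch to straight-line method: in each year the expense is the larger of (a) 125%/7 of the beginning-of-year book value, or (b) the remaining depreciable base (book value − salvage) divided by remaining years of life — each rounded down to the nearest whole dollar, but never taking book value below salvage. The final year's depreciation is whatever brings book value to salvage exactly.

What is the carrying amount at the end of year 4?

$145,433

Depreciable base = $325,258 − $40,900 = $284,358.
Year 1: DB = ⌊$325,258 × 125%/7⌋ = $58,081; SL = ⌊$284,358/7⌋ = $40,622 → take DB $58,081. Book value $267,177.
Year 2: DB = ⌊$267,177 × 125%/7⌋ = $47,710; SL = ⌊$226,277/6⌋ = $37,712 → take DB $47,710. Book value $219,467.
Year 3: DB = ⌊$219,467 × 125%/7⌋ = $39,190; SL = ⌊$178,567/5⌋ = $35,713 → take DB $39,190. Book value $180,277.
Year 4: DB = ⌊$180,277 × 125%/7⌋ = $32,192; SL = ⌊$139,377/4⌋ = $34,844 → take SL $34,844. Book value $145,433.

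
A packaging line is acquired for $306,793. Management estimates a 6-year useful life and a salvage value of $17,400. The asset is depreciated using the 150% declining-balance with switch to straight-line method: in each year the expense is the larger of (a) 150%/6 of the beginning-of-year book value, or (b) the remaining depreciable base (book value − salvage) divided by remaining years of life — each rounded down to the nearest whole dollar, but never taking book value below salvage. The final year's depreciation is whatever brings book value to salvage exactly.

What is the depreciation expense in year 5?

$37,343

Depreciable base = $306,793 − $17,400 = $289,393.
Year 1: DB = ⌊$306,793 × 150%/6⌋ = $76,698; SL = ⌊$289,393/6⌋ = $48,232 → take DB $76,698. Book value $230,095.
Year 2: DB = ⌊$230,095 × 150%/6⌋ = $57,523; SL = ⌊$212,695/5⌋ = $42,539 → take DB $57,523. Book value $172,572.
Year 3: DB = ⌊$172,572 × 150%/6⌋ = $43,143; SL = ⌊$155,172/4⌋ = $38,793 → take DB $43,143. Book value $129,429.
Year 4: DB = ⌊$129,429 × 150%/6⌋ = $32,357; SL = ⌊$112,029/3⌋ = $37,343 → take SL $37,343. Book value $92,086.
Year 5: DB = ⌊$92,086 × 150%/6⌋ = $23,021; SL = ⌊$74,686/2⌋ = $37,343 → take SL $37,343. Book value $54,743.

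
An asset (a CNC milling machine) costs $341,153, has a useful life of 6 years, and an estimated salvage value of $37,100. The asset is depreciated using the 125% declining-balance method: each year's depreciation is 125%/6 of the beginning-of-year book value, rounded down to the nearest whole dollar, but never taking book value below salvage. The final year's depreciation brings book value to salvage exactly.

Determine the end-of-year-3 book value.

$169,270

Depreciable base = $341,153 − $37,100 = $304,053.
Year 1: ⌊$341,153 × 125%/6⌋ = $71,073. Book value $270,080.
Year 2: ⌊$270,080 × 125%/6⌋ = $56,266. Book value $213,814.
Year 3: ⌊$213,814 × 125%/6⌋ = $44,544. Book value $169,270.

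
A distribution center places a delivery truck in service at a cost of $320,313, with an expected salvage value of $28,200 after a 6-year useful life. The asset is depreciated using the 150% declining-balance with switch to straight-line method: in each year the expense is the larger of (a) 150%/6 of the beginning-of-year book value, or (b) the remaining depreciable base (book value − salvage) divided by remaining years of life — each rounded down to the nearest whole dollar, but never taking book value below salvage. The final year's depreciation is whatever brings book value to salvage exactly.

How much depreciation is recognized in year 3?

Depreciable base = $320,313 − $28,200 = $292,113.
Year 1: DB = ⌊$320,313 × 150%/6⌋ = $80,078; SL = ⌊$292,113/6⌋ = $48,685 → take DB $80,078. Book value $240,235.
Year 2: DB = ⌊$240,235 × 150%/6⌋ = $60,058; SL = ⌊$212,035/5⌋ = $42,407 → take DB $60,058. Book value $180,177.
Year 3: DB = ⌊$180,177 × 150%/6⌋ = $45,044; SL = ⌊$151,977/4⌋ = $37,994 → take DB $45,044. Book value $135,133.

$45,044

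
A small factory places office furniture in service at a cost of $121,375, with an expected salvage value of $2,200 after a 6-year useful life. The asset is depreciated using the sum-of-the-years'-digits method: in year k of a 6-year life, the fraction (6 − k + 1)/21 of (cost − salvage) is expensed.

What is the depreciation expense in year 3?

Depreciable base = $121,375 − $2,200 = $119,175.
Sum of the years' digits = 6+5+4+3+2+1 = 21.
Year 1: $119,175 × 6/21 = $34,050. Book value $87,325.
Year 2: $119,175 × 5/21 = $28,375. Book value $58,950.
Year 3: $119,175 × 4/21 = $22,700. Book value $36,250.

$22,700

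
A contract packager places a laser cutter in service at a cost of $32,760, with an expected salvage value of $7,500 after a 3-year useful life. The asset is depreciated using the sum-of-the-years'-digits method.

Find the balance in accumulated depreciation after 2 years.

$21,050

Depreciable base = $32,760 − $7,500 = $25,260.
Sum of the years' digits = 3+2+1 = 6.
Year 1: $25,260 × 3/6 = $12,630. Book value $20,130.
Year 2: $25,260 × 2/6 = $8,420. Book value $11,710.
Accumulated through year 2 = $32,760 − $11,710 = $21,050.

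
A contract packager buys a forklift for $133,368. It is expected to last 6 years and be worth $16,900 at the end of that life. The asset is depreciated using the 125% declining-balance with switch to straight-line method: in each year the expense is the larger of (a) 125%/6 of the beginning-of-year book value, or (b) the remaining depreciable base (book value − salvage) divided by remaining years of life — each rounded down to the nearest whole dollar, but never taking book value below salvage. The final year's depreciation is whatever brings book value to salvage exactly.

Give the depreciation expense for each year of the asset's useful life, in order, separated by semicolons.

$27,785; $21,996; $17,413; $16,424; $16,425; $16,425

Depreciable base = $133,368 − $16,900 = $116,468.
Year 1: DB = ⌊$133,368 × 125%/6⌋ = $27,785; SL = ⌊$116,468/6⌋ = $19,411 → take DB $27,785. Book value $105,583.
Year 2: DB = ⌊$105,583 × 125%/6⌋ = $21,996; SL = ⌊$88,683/5⌋ = $17,736 → take DB $21,996. Book value $83,587.
Year 3: DB = ⌊$83,587 × 125%/6⌋ = $17,413; SL = ⌊$66,687/4⌋ = $16,671 → take DB $17,413. Book value $66,174.
Year 4: DB = ⌊$66,174 × 125%/6⌋ = $13,786; SL = ⌊$49,274/3⌋ = $16,424 → take SL $16,424. Book value $49,750.
Year 5: DB = ⌊$49,750 × 125%/6⌋ = $10,364; SL = ⌊$32,850/2⌋ = $16,425 → take SL $16,425. Book value $33,325.
Year 6 (final): $33,325 − $16,900 = $16,425. Book value $16,900.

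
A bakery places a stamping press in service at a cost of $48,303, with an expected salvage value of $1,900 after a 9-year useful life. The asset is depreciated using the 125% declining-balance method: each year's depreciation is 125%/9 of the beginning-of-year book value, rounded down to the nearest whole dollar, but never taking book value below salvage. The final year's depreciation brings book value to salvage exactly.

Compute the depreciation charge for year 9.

Depreciable base = $48,303 − $1,900 = $46,403.
Year 1: ⌊$48,303 × 125%/9⌋ = $6,708. Book value $41,595.
Year 2: ⌊$41,595 × 125%/9⌋ = $5,777. Book value $35,818.
Year 3: ⌊$35,818 × 125%/9⌋ = $4,974. Book value $30,844.
Year 4: ⌊$30,844 × 125%/9⌋ = $4,283. Book value $26,561.
Year 5: ⌊$26,561 × 125%/9⌋ = $3,689. Book value $22,872.
Year 6: ⌊$22,872 × 125%/9⌋ = $3,176. Book value $19,696.
Year 7: ⌊$19,696 × 125%/9⌋ = $2,735. Book value $16,961.
Year 8: ⌊$16,961 × 125%/9⌋ = $2,355. Book value $14,606.
Year 9 (final): $14,606 − $1,900 = $12,706. Book value $1,900.

$12,706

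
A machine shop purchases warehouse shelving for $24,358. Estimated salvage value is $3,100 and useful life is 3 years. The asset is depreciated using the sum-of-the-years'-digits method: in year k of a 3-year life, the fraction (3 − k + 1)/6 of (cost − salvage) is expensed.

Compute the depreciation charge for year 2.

$7,086

Depreciable base = $24,358 − $3,100 = $21,258.
Sum of the years' digits = 3+2+1 = 6.
Year 1: $21,258 × 3/6 = $10,629. Book value $13,729.
Year 2: $21,258 × 2/6 = $7,086. Book value $6,643.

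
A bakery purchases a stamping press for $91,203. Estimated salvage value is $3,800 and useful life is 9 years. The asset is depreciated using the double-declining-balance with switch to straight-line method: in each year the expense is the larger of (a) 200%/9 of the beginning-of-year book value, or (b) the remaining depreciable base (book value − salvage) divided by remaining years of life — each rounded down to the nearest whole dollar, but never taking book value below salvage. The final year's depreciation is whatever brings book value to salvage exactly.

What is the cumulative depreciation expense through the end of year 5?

Depreciable base = $91,203 − $3,800 = $87,403.
Year 1: DB = ⌊$91,203 × 200%/9⌋ = $20,267; SL = ⌊$87,403/9⌋ = $9,711 → take DB $20,267. Book value $70,936.
Year 2: DB = ⌊$70,936 × 200%/9⌋ = $15,763; SL = ⌊$67,136/8⌋ = $8,392 → take DB $15,763. Book value $55,173.
Year 3: DB = ⌊$55,173 × 200%/9⌋ = $12,260; SL = ⌊$51,373/7⌋ = $7,339 → take DB $12,260. Book value $42,913.
Year 4: DB = ⌊$42,913 × 200%/9⌋ = $9,536; SL = ⌊$39,113/6⌋ = $6,518 → take DB $9,536. Book value $33,377.
Year 5: DB = ⌊$33,377 × 200%/9⌋ = $7,417; SL = ⌊$29,577/5⌋ = $5,915 → take DB $7,417. Book value $25,960.
Accumulated through year 5 = $91,203 − $25,960 = $65,243.

$65,243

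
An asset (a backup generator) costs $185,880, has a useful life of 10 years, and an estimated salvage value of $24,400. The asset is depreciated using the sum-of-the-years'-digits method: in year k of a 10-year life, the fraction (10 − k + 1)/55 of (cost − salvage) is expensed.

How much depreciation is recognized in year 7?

Depreciable base = $185,880 − $24,400 = $161,480.
Sum of the years' digits = 10+9+8+7+6+5+4+3+2+1 = 55.
Year 1: $161,480 × 10/55 = $29,360. Book value $156,520.
Year 2: $161,480 × 9/55 = $26,424. Book value $130,096.
Year 3: $161,480 × 8/55 = $23,488. Book value $106,608.
Year 4: $161,480 × 7/55 = $20,552. Book value $86,056.
Year 5: $161,480 × 6/55 = $17,616. Book value $68,440.
Year 6: $161,480 × 5/55 = $14,680. Book value $53,760.
Year 7: $161,480 × 4/55 = $11,744. Book value $42,016.

$11,744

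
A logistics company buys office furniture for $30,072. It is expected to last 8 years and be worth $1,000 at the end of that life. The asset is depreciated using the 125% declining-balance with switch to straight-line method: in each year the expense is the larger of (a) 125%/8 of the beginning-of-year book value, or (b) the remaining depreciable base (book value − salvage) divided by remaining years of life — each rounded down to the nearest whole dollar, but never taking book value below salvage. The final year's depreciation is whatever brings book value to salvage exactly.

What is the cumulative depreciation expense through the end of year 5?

Depreciable base = $30,072 − $1,000 = $29,072.
Year 1: DB = ⌊$30,072 × 125%/8⌋ = $4,698; SL = ⌊$29,072/8⌋ = $3,634 → take DB $4,698. Book value $25,374.
Year 2: DB = ⌊$25,374 × 125%/8⌋ = $3,964; SL = ⌊$24,374/7⌋ = $3,482 → take DB $3,964. Book value $21,410.
Year 3: DB = ⌊$21,410 × 125%/8⌋ = $3,345; SL = ⌊$20,410/6⌋ = $3,401 → take SL $3,401. Book value $18,009.
Year 4: DB = ⌊$18,009 × 125%/8⌋ = $2,813; SL = ⌊$17,009/5⌋ = $3,401 → take SL $3,401. Book value $14,608.
Year 5: DB = ⌊$14,608 × 125%/8⌋ = $2,282; SL = ⌊$13,608/4⌋ = $3,402 → take SL $3,402. Book value $11,206.
Accumulated through year 5 = $30,072 − $11,206 = $18,866.

$18,866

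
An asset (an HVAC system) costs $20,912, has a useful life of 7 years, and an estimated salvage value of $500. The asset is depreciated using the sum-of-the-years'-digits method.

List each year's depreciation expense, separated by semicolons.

Depreciable base = $20,912 − $500 = $20,412.
Sum of the years' digits = 7+6+5+4+3+2+1 = 28.
Year 1: $20,412 × 7/28 = $5,103. Book value $15,809.
Year 2: $20,412 × 6/28 = $4,374. Book value $11,435.
Year 3: $20,412 × 5/28 = $3,645. Book value $7,790.
Year 4: $20,412 × 4/28 = $2,916. Book value $4,874.
Year 5: $20,412 × 3/28 = $2,187. Book value $2,687.
Year 6: $20,412 × 2/28 = $1,458. Book value $1,229.
Year 7: $20,412 × 1/28 = $729. Book value $500.

$5,103; $4,374; $3,645; $2,916; $2,187; $1,458; $729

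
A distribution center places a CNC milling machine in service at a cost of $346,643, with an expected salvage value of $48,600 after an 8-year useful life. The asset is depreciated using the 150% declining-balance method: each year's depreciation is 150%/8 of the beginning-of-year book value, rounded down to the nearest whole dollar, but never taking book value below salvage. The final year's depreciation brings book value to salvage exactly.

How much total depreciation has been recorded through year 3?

Depreciable base = $346,643 − $48,600 = $298,043.
Year 1: ⌊$346,643 × 150%/8⌋ = $64,995. Book value $281,648.
Year 2: ⌊$281,648 × 150%/8⌋ = $52,809. Book value $228,839.
Year 3: ⌊$228,839 × 150%/8⌋ = $42,907. Book value $185,932.
Accumulated through year 3 = $346,643 − $185,932 = $160,711.

$160,711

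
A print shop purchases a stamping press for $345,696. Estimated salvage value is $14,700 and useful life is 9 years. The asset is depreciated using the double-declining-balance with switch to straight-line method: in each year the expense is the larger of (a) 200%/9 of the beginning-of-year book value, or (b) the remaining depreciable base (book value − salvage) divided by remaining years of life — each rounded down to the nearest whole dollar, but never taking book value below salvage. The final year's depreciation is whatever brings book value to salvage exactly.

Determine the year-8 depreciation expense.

Depreciable base = $345,696 − $14,700 = $330,996.
Year 1: DB = ⌊$345,696 × 200%/9⌋ = $76,821; SL = ⌊$330,996/9⌋ = $36,777 → take DB $76,821. Book value $268,875.
Year 2: DB = ⌊$268,875 × 200%/9⌋ = $59,750; SL = ⌊$254,175/8⌋ = $31,771 → take DB $59,750. Book value $209,125.
Year 3: DB = ⌊$209,125 × 200%/9⌋ = $46,472; SL = ⌊$194,425/7⌋ = $27,775 → take DB $46,472. Book value $162,653.
Year 4: DB = ⌊$162,653 × 200%/9⌋ = $36,145; SL = ⌊$147,953/6⌋ = $24,658 → take DB $36,145. Book value $126,508.
Year 5: DB = ⌊$126,508 × 200%/9⌋ = $28,112; SL = ⌊$111,808/5⌋ = $22,361 → take DB $28,112. Book value $98,396.
Year 6: DB = ⌊$98,396 × 200%/9⌋ = $21,865; SL = ⌊$83,696/4⌋ = $20,924 → take DB $21,865. Book value $76,531.
Year 7: DB = ⌊$76,531 × 200%/9⌋ = $17,006; SL = ⌊$61,831/3⌋ = $20,610 → take SL $20,610. Book value $55,921.
Year 8: DB = ⌊$55,921 × 200%/9⌋ = $12,426; SL = ⌊$41,221/2⌋ = $20,610 → take SL $20,610. Book value $35,311.

$20,610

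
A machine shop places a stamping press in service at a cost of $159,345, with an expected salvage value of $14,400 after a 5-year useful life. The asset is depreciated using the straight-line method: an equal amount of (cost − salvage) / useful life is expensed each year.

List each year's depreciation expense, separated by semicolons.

$28,989; $28,989; $28,989; $28,989; $28,989

Depreciable base = $159,345 − $14,400 = $144,945.
Annual expense = $144,945 / 5 = $28,989.
End of year 1: book value $130,356.
End of year 2: book value $101,367.
End of year 3: book value $72,378.
End of year 4: book value $43,389.
End of year 5: book value $14,400.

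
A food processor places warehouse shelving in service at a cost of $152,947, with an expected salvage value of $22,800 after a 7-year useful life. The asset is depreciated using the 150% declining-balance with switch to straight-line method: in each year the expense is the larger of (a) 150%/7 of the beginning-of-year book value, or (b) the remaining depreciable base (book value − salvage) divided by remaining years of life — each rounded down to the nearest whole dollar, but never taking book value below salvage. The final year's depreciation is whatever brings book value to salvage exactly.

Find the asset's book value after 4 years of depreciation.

$58,292

Depreciable base = $152,947 − $22,800 = $130,147.
Year 1: DB = ⌊$152,947 × 150%/7⌋ = $32,774; SL = ⌊$130,147/7⌋ = $18,592 → take DB $32,774. Book value $120,173.
Year 2: DB = ⌊$120,173 × 150%/7⌋ = $25,751; SL = ⌊$97,373/6⌋ = $16,228 → take DB $25,751. Book value $94,422.
Year 3: DB = ⌊$94,422 × 150%/7⌋ = $20,233; SL = ⌊$71,622/5⌋ = $14,324 → take DB $20,233. Book value $74,189.
Year 4: DB = ⌊$74,189 × 150%/7⌋ = $15,897; SL = ⌊$51,389/4⌋ = $12,847 → take DB $15,897. Book value $58,292.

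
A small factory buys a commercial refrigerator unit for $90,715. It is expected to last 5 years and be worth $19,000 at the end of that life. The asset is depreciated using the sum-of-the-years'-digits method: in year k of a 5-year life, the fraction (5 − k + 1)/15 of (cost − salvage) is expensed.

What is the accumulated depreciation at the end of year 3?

Depreciable base = $90,715 − $19,000 = $71,715.
Sum of the years' digits = 5+4+3+2+1 = 15.
Year 1: $71,715 × 5/15 = $23,905. Book value $66,810.
Year 2: $71,715 × 4/15 = $19,124. Book value $47,686.
Year 3: $71,715 × 3/15 = $14,343. Book value $33,343.
Accumulated through year 3 = $90,715 − $33,343 = $57,372.

$57,372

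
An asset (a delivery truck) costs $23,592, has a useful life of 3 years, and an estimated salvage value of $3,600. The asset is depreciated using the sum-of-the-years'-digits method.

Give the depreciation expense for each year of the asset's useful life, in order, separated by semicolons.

Depreciable base = $23,592 − $3,600 = $19,992.
Sum of the years' digits = 3+2+1 = 6.
Year 1: $19,992 × 3/6 = $9,996. Book value $13,596.
Year 2: $19,992 × 2/6 = $6,664. Book value $6,932.
Year 3: $19,992 × 1/6 = $3,332. Book value $3,600.

$9,996; $6,664; $3,332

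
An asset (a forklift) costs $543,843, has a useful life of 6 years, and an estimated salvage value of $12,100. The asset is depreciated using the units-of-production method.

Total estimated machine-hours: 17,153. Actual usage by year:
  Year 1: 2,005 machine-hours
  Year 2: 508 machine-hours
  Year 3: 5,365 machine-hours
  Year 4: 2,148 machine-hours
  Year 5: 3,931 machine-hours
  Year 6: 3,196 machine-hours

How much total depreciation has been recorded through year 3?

Depreciable base = $543,843 − $12,100 = $531,743.
Rate = $531,743 / 17,153 machine-hours = $31 per machine-hour.
Year 1: 2,005 × $31 = $62,155. Book value $481,688.
Year 2: 508 × $31 = $15,748. Book value $465,940.
Year 3: 5,365 × $31 = $166,315. Book value $299,625.
Accumulated through year 3 = $543,843 − $299,625 = $244,218.

$244,218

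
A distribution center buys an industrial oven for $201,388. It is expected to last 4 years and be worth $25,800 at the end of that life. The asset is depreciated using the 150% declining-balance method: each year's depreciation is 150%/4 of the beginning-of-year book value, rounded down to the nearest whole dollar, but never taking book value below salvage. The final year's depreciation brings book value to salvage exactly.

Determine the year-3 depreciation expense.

$29,500

Depreciable base = $201,388 − $25,800 = $175,588.
Year 1: ⌊$201,388 × 150%/4⌋ = $75,520. Book value $125,868.
Year 2: ⌊$125,868 × 150%/4⌋ = $47,200. Book value $78,668.
Year 3: ⌊$78,668 × 150%/4⌋ = $29,500. Book value $49,168.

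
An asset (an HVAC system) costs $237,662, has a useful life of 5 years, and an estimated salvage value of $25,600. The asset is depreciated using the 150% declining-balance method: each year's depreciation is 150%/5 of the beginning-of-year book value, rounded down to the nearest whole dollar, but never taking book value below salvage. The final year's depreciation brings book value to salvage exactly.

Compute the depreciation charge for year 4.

Depreciable base = $237,662 − $25,600 = $212,062.
Year 1: ⌊$237,662 × 150%/5⌋ = $71,298. Book value $166,364.
Year 2: ⌊$166,364 × 150%/5⌋ = $49,909. Book value $116,455.
Year 3: ⌊$116,455 × 150%/5⌋ = $34,936. Book value $81,519.
Year 4: ⌊$81,519 × 150%/5⌋ = $24,455. Book value $57,064.

$24,455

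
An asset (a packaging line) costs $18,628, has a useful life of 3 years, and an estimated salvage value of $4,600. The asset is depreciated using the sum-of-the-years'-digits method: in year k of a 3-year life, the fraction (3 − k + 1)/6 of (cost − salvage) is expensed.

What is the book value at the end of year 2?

$6,938

Depreciable base = $18,628 − $4,600 = $14,028.
Sum of the years' digits = 3+2+1 = 6.
Year 1: $14,028 × 3/6 = $7,014. Book value $11,614.
Year 2: $14,028 × 2/6 = $4,676. Book value $6,938.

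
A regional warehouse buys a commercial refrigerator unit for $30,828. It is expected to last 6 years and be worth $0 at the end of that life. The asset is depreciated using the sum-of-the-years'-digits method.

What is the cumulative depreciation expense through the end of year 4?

$26,424

Depreciable base = $30,828 − $0 = $30,828.
Sum of the years' digits = 6+5+4+3+2+1 = 21.
Year 1: $30,828 × 6/21 = $8,808. Book value $22,020.
Year 2: $30,828 × 5/21 = $7,340. Book value $14,680.
Year 3: $30,828 × 4/21 = $5,872. Book value $8,808.
Year 4: $30,828 × 3/21 = $4,404. Book value $4,404.
Accumulated through year 4 = $30,828 − $4,404 = $26,424.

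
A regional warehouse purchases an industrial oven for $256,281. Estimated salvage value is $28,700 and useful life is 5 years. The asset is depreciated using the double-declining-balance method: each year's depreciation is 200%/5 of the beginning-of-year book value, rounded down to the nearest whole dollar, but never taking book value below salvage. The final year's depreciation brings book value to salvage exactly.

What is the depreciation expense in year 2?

$61,507

Depreciable base = $256,281 − $28,700 = $227,581.
Year 1: ⌊$256,281 × 200%/5⌋ = $102,512. Book value $153,769.
Year 2: ⌊$153,769 × 200%/5⌋ = $61,507. Book value $92,262.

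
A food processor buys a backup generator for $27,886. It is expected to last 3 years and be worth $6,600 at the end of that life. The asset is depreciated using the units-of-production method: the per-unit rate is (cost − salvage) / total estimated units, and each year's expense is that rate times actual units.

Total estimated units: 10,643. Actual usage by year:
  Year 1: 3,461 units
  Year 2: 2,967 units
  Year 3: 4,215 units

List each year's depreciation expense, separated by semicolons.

Depreciable base = $27,886 − $6,600 = $21,286.
Rate = $21,286 / 10,643 units = $2 per unit.
Year 1: 3,461 × $2 = $6,922. Book value $20,964.
Year 2: 2,967 × $2 = $5,934. Book value $15,030.
Year 3: 4,215 × $2 = $8,430. Book value $6,600.

$6,922; $5,934; $8,430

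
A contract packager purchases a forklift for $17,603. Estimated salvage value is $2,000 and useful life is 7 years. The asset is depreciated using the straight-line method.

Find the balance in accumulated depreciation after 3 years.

$6,687

Depreciable base = $17,603 − $2,000 = $15,603.
Annual expense = $15,603 / 7 = $2,229.
End of year 1: book value $15,374.
End of year 2: book value $13,145.
End of year 3: book value $10,916.
Accumulated through year 3 = $17,603 − $10,916 = $6,687.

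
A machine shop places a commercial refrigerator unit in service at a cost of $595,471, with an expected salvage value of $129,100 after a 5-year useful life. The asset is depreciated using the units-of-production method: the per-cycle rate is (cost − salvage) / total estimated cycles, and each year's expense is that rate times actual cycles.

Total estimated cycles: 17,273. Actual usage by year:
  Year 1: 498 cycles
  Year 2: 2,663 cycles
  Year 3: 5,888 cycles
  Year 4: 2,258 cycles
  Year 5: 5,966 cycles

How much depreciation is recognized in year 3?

Depreciable base = $595,471 − $129,100 = $466,371.
Rate = $466,371 / 17,273 cycles = $27 per cycle.
Year 1: 498 × $27 = $13,446. Book value $582,025.
Year 2: 2,663 × $27 = $71,901. Book value $510,124.
Year 3: 5,888 × $27 = $158,976. Book value $351,148.

$158,976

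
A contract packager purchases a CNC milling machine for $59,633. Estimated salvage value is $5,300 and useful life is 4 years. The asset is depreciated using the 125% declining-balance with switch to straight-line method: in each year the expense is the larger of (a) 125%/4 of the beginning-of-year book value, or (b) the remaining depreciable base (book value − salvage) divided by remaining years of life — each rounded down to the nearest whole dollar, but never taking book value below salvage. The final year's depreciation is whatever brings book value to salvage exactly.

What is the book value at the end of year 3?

$16,744

Depreciable base = $59,633 − $5,300 = $54,333.
Year 1: DB = ⌊$59,633 × 125%/4⌋ = $18,635; SL = ⌊$54,333/4⌋ = $13,583 → take DB $18,635. Book value $40,998.
Year 2: DB = ⌊$40,998 × 125%/4⌋ = $12,811; SL = ⌊$35,698/3⌋ = $11,899 → take DB $12,811. Book value $28,187.
Year 3: DB = ⌊$28,187 × 125%/4⌋ = $8,808; SL = ⌊$22,887/2⌋ = $11,443 → take SL $11,443. Book value $16,744.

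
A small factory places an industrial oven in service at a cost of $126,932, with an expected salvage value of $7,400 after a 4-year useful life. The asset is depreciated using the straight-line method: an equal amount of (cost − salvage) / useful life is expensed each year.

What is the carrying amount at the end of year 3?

$37,283

Depreciable base = $126,932 − $7,400 = $119,532.
Annual expense = $119,532 / 4 = $29,883.
End of year 1: book value $97,049.
End of year 2: book value $67,166.
End of year 3: book value $37,283.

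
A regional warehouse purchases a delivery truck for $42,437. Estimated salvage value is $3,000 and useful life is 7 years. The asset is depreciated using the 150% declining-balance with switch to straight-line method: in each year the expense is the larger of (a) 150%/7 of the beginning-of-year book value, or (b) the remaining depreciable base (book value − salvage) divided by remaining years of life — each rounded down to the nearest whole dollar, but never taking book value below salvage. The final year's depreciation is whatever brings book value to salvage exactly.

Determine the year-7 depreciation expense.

Depreciable base = $42,437 − $3,000 = $39,437.
Year 1: DB = ⌊$42,437 × 150%/7⌋ = $9,093; SL = ⌊$39,437/7⌋ = $5,633 → take DB $9,093. Book value $33,344.
Year 2: DB = ⌊$33,344 × 150%/7⌋ = $7,145; SL = ⌊$30,344/6⌋ = $5,057 → take DB $7,145. Book value $26,199.
Year 3: DB = ⌊$26,199 × 150%/7⌋ = $5,614; SL = ⌊$23,199/5⌋ = $4,639 → take DB $5,614. Book value $20,585.
Year 4: DB = ⌊$20,585 × 150%/7⌋ = $4,411; SL = ⌊$17,585/4⌋ = $4,396 → take DB $4,411. Book value $16,174.
Year 5: DB = ⌊$16,174 × 150%/7⌋ = $3,465; SL = ⌊$13,174/3⌋ = $4,391 → take SL $4,391. Book value $11,783.
Year 6: DB = ⌊$11,783 × 150%/7⌋ = $2,524; SL = ⌊$8,783/2⌋ = $4,391 → take SL $4,391. Book value $7,392.
Year 7 (final): $7,392 − $3,000 = $4,392. Book value $3,000.

$4,392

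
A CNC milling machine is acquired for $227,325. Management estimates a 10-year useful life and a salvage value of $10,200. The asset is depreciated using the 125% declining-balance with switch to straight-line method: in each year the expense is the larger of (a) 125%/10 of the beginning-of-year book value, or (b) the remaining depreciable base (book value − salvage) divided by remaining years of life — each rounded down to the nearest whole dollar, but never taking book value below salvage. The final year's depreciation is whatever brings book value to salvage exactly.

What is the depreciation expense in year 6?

$20,299

Depreciable base = $227,325 − $10,200 = $217,125.
Year 1: DB = ⌊$227,325 × 125%/10⌋ = $28,415; SL = ⌊$217,125/10⌋ = $21,712 → take DB $28,415. Book value $198,910.
Year 2: DB = ⌊$198,910 × 125%/10⌋ = $24,863; SL = ⌊$188,710/9⌋ = $20,967 → take DB $24,863. Book value $174,047.
Year 3: DB = ⌊$174,047 × 125%/10⌋ = $21,755; SL = ⌊$163,847/8⌋ = $20,480 → take DB $21,755. Book value $152,292.
Year 4: DB = ⌊$152,292 × 125%/10⌋ = $19,036; SL = ⌊$142,092/7⌋ = $20,298 → take SL $20,298. Book value $131,994.
Year 5: DB = ⌊$131,994 × 125%/10⌋ = $16,499; SL = ⌊$121,794/6⌋ = $20,299 → take SL $20,299. Book value $111,695.
Year 6: DB = ⌊$111,695 × 125%/10⌋ = $13,961; SL = ⌊$101,495/5⌋ = $20,299 → take SL $20,299. Book value $91,396.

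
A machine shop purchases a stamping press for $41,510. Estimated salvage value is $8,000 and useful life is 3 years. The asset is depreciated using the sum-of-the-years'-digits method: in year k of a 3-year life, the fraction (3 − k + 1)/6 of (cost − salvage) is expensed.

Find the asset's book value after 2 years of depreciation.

$13,585

Depreciable base = $41,510 − $8,000 = $33,510.
Sum of the years' digits = 3+2+1 = 6.
Year 1: $33,510 × 3/6 = $16,755. Book value $24,755.
Year 2: $33,510 × 2/6 = $11,170. Book value $13,585.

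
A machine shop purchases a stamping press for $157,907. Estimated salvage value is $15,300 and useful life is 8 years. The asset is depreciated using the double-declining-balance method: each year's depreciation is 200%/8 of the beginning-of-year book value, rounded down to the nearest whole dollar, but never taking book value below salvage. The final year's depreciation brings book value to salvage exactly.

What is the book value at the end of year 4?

$49,964

Depreciable base = $157,907 − $15,300 = $142,607.
Year 1: ⌊$157,907 × 200%/8⌋ = $39,476. Book value $118,431.
Year 2: ⌊$118,431 × 200%/8⌋ = $29,607. Book value $88,824.
Year 3: ⌊$88,824 × 200%/8⌋ = $22,206. Book value $66,618.
Year 4: ⌊$66,618 × 200%/8⌋ = $16,654. Book value $49,964.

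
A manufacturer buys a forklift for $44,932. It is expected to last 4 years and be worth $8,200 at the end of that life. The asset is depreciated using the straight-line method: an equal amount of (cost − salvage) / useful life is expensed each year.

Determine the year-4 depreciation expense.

Depreciable base = $44,932 − $8,200 = $36,732.
Annual expense = $36,732 / 4 = $9,183.

$9,183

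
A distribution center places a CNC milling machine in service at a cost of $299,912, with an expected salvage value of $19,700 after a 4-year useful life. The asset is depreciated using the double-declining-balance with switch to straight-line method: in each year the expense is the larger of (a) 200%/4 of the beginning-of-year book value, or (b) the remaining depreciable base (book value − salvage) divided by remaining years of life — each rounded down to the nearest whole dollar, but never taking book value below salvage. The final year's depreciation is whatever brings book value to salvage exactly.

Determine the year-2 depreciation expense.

$74,978

Depreciable base = $299,912 − $19,700 = $280,212.
Year 1: DB = ⌊$299,912 × 200%/4⌋ = $149,956; SL = ⌊$280,212/4⌋ = $70,053 → take DB $149,956. Book value $149,956.
Year 2: DB = ⌊$149,956 × 200%/4⌋ = $74,978; SL = ⌊$130,256/3⌋ = $43,418 → take DB $74,978. Book value $74,978.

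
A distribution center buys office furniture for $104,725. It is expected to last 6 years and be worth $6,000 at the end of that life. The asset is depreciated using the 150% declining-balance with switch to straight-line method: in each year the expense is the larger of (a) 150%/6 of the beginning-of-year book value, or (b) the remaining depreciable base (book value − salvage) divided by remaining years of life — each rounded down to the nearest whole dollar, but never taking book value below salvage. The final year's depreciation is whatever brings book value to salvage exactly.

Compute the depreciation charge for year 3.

Depreciable base = $104,725 − $6,000 = $98,725.
Year 1: DB = ⌊$104,725 × 150%/6⌋ = $26,181; SL = ⌊$98,725/6⌋ = $16,454 → take DB $26,181. Book value $78,544.
Year 2: DB = ⌊$78,544 × 150%/6⌋ = $19,636; SL = ⌊$72,544/5⌋ = $14,508 → take DB $19,636. Book value $58,908.
Year 3: DB = ⌊$58,908 × 150%/6⌋ = $14,727; SL = ⌊$52,908/4⌋ = $13,227 → take DB $14,727. Book value $44,181.

$14,727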